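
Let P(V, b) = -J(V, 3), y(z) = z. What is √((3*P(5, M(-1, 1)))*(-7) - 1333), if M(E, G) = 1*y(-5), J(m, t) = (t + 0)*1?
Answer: I*√1270 ≈ 35.637*I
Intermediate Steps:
J(m, t) = t (J(m, t) = t*1 = t)
M(E, G) = -5 (M(E, G) = 1*(-5) = -5)
P(V, b) = -3 (P(V, b) = -1*3 = -3)
√((3*P(5, M(-1, 1)))*(-7) - 1333) = √((3*(-3))*(-7) - 1333) = √(-9*(-7) - 1333) = √(63 - 1333) = √(-1270) = I*√1270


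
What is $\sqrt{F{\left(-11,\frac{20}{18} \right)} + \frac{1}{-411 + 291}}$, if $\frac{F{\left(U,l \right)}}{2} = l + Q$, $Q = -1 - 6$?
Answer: $\frac{i \sqrt{42430}}{60} \approx 3.4331 i$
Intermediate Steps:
$Q = -7$ ($Q = -1 - 6 = -7$)
$F{\left(U,l \right)} = -14 + 2 l$ ($F{\left(U,l \right)} = 2 \left(l - 7\right) = 2 \left(-7 + l\right) = -14 + 2 l$)
$\sqrt{F{\left(-11,\frac{20}{18} \right)} + \frac{1}{-411 + 291}} = \sqrt{\left(-14 + 2 \cdot \frac{20}{18}\right) + \frac{1}{-411 + 291}} = \sqrt{\left(-14 + 2 \cdot 20 \cdot \frac{1}{18}\right) + \frac{1}{-120}} = \sqrt{\left(-14 + 2 \cdot \frac{10}{9}\right) - \frac{1}{120}} = \sqrt{\left(-14 + \frac{20}{9}\right) - \frac{1}{120}} = \sqrt{- \frac{106}{9} - \frac{1}{120}} = \sqrt{- \frac{4243}{360}} = \frac{i \sqrt{42430}}{60}$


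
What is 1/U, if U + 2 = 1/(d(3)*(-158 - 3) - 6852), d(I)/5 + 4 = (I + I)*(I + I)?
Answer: -32612/65225 ≈ -0.49999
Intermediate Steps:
d(I) = -20 + 20*I² (d(I) = -20 + 5*((I + I)*(I + I)) = -20 + 5*((2*I)*(2*I)) = -20 + 5*(4*I²) = -20 + 20*I²)
U = -65225/32612 (U = -2 + 1/((-20 + 20*3²)*(-158 - 3) - 6852) = -2 + 1/((-20 + 20*9)*(-161) - 6852) = -2 + 1/((-20 + 180)*(-161) - 6852) = -2 + 1/(160*(-161) - 6852) = -2 + 1/(-25760 - 6852) = -2 + 1/(-32612) = -2 - 1/32612 = -65225/32612 ≈ -2.0000)
1/U = 1/(-65225/32612) = -32612/65225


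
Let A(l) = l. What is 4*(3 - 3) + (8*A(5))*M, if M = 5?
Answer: 200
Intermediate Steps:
4*(3 - 3) + (8*A(5))*M = 4*(3 - 3) + (8*5)*5 = 4*0 + 40*5 = 0 + 200 = 200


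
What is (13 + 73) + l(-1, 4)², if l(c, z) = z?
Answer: 102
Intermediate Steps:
(13 + 73) + l(-1, 4)² = (13 + 73) + 4² = 86 + 16 = 102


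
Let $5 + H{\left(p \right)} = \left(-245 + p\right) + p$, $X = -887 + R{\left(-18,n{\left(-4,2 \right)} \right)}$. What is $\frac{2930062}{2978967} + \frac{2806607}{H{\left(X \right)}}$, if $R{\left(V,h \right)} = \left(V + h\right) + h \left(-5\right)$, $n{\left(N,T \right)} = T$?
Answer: $- \frac{928300758473}{687148388} \approx -1350.9$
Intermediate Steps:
$R{\left(V,h \right)} = V - 4 h$ ($R{\left(V,h \right)} = \left(V + h\right) - 5 h = V - 4 h$)
$X = -913$ ($X = -887 - 26 = -913$)
$H{\left(p \right)} = -250 + 2 p$ ($H{\left(p \right)} = -5 + \left(\left(-245 + p\right) + p\right) = -5 + \left(-245 + 2 p\right) = -250 + 2 p$)
$\frac{2930062}{2978967} + \frac{2806607}{H{\left(X \right)}} = \frac{2930062}{2978967} + \frac{2806607}{-250 + 2 \left(-913\right)} = 2930062 \cdot \frac{1}{2978967} + \frac{2806607}{-250 - 1826} = \frac{2930062}{2978967} + \frac{2806607}{-2076} = \frac{2930062}{2978967} + 2806607 \left(- \frac{1}{2076}\right) = \frac{2930062}{2978967} - \frac{2806607}{2076} = - \frac{928300758473}{687148388}$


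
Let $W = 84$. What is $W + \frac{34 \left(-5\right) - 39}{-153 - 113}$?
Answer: $\frac{1187}{14} \approx 84.786$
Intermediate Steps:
$W + \frac{34 \left(-5\right) - 39}{-153 - 113} = 84 + \frac{34 \left(-5\right) - 39}{-153 - 113} = 84 + \frac{-170 - 39}{-266} = 84 - - \frac{11}{14} = 84 + \frac{11}{14} = \frac{1187}{14}$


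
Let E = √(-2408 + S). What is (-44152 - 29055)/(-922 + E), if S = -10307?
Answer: 67496854/862799 + 73207*I*√12715/862799 ≈ 78.23 + 9.5676*I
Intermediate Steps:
E = I*√12715 (E = √(-2408 - 10307) = √(-12715) = I*√12715 ≈ 112.76*I)
(-44152 - 29055)/(-922 + E) = (-44152 - 29055)/(-922 + I*√12715) = -73207/(-922 + I*√12715)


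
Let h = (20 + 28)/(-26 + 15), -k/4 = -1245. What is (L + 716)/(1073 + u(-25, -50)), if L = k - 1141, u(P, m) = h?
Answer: 10021/2351 ≈ 4.2624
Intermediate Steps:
k = 4980 (k = -4*(-1245) = 4980)
h = -48/11 (h = 48/(-11) = 48*(-1/11) = -48/11 ≈ -4.3636)
u(P, m) = -48/11
L = 3839 (L = 4980 - 1141 = 3839)
(L + 716)/(1073 + u(-25, -50)) = (3839 + 716)/(1073 - 48/11) = 4555/(11755/11) = 4555*(11/11755) = 10021/2351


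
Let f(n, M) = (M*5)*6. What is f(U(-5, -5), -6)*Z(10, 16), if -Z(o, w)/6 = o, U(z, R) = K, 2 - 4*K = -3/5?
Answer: 10800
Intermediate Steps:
K = 13/20 (K = ½ - (-3)/(4*5) = ½ - ¼*(-⅗) = ½ + 3/20 = 13/20 ≈ 0.65000)
U(z, R) = 13/20
Z(o, w) = -6*o
f(n, M) = 30*M (f(n, M) = (5*M)*6 = 30*M)
f(U(-5, -5), -6)*Z(10, 16) = (30*(-6))*(-6*10) = -180*(-60) = 10800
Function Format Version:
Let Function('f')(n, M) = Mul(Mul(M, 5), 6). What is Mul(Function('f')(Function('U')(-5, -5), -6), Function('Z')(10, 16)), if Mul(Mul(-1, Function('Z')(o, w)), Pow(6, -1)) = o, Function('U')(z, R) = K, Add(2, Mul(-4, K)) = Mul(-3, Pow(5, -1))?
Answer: 10800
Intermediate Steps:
K = Rational(13, 20) (K = Add(Rational(1, 2), Mul(Rational(-1, 4), Mul(-3, Pow(5, -1)))) = Add(Rational(1, 2), Mul(Rational(-1, 4), Mul(-3, Rational(1, 5)))) = Add(Rational(1, 2), Mul(Rational(-1, 4), Rational(-3, 5))) = Add(Rational(1, 2), Rational(3, 20)) = Rational(13, 20) ≈ 0.65000)
Function('U')(z, R) = Rational(13, 20)
Function('Z')(o, w) = Mul(-6, o)
Function('f')(n, M) = Mul(30, M) (Function('f')(n, M) = Mul(Mul(5, M), 6) = Mul(30, M))
Mul(Function('f')(Function('U')(-5, -5), -6), Function('Z')(10, 16)) = Mul(Mul(30, -6), Mul(-6, 10)) = Mul(-180, -60) = 10800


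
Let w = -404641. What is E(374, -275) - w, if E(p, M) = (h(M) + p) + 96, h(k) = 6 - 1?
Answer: 405116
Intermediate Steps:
h(k) = 5
E(p, M) = 101 + p (E(p, M) = (5 + p) + 96 = 101 + p)
E(374, -275) - w = (101 + 374) - 1*(-404641) = 475 + 404641 = 405116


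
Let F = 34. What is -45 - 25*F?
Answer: -895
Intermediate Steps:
-45 - 25*F = -45 - 25*34 = -45 - 850 = -895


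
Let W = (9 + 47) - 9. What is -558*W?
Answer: -26226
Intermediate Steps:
W = 47 (W = 56 - 9 = 47)
-558*W = -558*47 = -26226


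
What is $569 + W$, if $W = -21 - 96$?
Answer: $452$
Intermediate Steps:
$W = -117$ ($W = -21 - 96 = -117$)
$569 + W = 569 - 117 = 452$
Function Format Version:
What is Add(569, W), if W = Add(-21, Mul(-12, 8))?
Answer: 452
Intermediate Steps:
W = -117 (W = Add(-21, -96) = -117)
Add(569, W) = Add(569, -117) = 452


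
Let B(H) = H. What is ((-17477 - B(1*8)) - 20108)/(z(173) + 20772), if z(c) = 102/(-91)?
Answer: -1140321/630050 ≈ -1.8099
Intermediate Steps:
z(c) = -102/91 (z(c) = 102*(-1/91) = -102/91)
((-17477 - B(1*8)) - 20108)/(z(173) + 20772) = ((-17477 - 8) - 20108)/(-102/91 + 20772) = ((-17477 - 1*8) - 20108)/(1890150/91) = ((-17477 - 8) - 20108)*(91/1890150) = (-17485 - 20108)*(91/1890150) = -37593*91/1890150 = -1140321/630050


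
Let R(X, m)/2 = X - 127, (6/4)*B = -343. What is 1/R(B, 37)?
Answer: -3/2134 ≈ -0.0014058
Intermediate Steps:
B = -686/3 (B = (2/3)*(-343) = -686/3 ≈ -228.67)
R(X, m) = -254 + 2*X (R(X, m) = 2*(X - 127) = 2*(-127 + X) = -254 + 2*X)
1/R(B, 37) = 1/(-254 + 2*(-686/3)) = 1/(-254 - 1372/3) = 1/(-2134/3) = -3/2134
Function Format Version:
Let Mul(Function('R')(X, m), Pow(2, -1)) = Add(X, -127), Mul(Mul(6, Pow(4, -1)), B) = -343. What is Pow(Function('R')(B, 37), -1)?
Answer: Rational(-3, 2134) ≈ -0.0014058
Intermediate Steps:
B = Rational(-686, 3) (B = Mul(Rational(2, 3), -343) = Rational(-686, 3) ≈ -228.67)
Function('R')(X, m) = Add(-254, Mul(2, X)) (Function('R')(X, m) = Mul(2, Add(X, -127)) = Mul(2, Add(-127, X)) = Add(-254, Mul(2, X)))
Pow(Function('R')(B, 37), -1) = Pow(Add(-254, Mul(2, Rational(-686, 3))), -1) = Pow(Add(-254, Rational(-1372, 3)), -1) = Pow(Rational(-2134, 3), -1) = Rational(-3, 2134)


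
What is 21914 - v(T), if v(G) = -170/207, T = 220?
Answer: 4536368/207 ≈ 21915.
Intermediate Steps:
v(G) = -170/207 (v(G) = -170*1/207 = -170/207)
21914 - v(T) = 21914 - 1*(-170/207) = 21914 + 170/207 = 4536368/207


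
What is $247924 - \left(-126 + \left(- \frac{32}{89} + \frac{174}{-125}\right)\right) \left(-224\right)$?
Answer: $\frac{2439797636}{11125} \approx 2.1931 \cdot 10^{5}$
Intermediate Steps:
$247924 - \left(-126 + \left(- \frac{32}{89} + \frac{174}{-125}\right)\right) \left(-224\right) = 247924 - \left(-126 + \left(\left(-32\right) \frac{1}{89} + 174 \left(- \frac{1}{125}\right)\right)\right) \left(-224\right) = 247924 - \left(-126 - \frac{19486}{11125}\right) \left(-224\right) = 247924 - \left(- \frac{1421236}{11125}\right) \left(-224\right) = 247924 - \frac{318356864}{11125} = \frac{2439797636}{11125}$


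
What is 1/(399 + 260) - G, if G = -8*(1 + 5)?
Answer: 31633/659 ≈ 48.002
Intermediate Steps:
G = -48 (G = -8*6 = -48)
1/(399 + 260) - G = 1/(399 + 260) - 1*(-48) = 1/659 + 48 = 31633/659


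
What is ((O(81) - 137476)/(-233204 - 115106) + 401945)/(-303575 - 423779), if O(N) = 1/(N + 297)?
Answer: -52920604961027/95764285917720 ≈ -0.55261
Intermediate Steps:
O(N) = 1/(297 + N)
((O(81) - 137476)/(-233204 - 115106) + 401945)/(-303575 - 423779) = ((1/(297 + 81) - 137476)/(-233204 - 115106) + 401945)/(-303575 - 423779) = ((1/378 - 137476)/(-348310) + 401945)/(-727354) = ((1/378 - 137476)*(-1/348310) + 401945)*(-1/727354) = (-51965927/378*(-1/348310) + 401945)*(-1/727354) = (51965927/131661180 + 401945)*(-1/727354) = (52920604961027/131661180)*(-1/727354) = -52920604961027/95764285917720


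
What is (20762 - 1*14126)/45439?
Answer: 6636/45439 ≈ 0.14604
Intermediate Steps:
(20762 - 1*14126)/45439 = (20762 - 14126)*(1/45439) = 6636*(1/45439) = 6636/45439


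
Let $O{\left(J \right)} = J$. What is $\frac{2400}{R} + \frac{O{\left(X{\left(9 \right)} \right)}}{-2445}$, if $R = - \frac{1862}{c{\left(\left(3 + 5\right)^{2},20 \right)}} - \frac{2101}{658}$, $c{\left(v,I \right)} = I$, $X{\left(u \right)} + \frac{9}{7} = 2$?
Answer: $- \frac{6757081201}{271105023} \approx -24.924$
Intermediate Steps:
$X{\left(u \right)} = \frac{5}{7}$ ($X{\left(u \right)} = - \frac{9}{7} + 2 = \frac{5}{7}$)
$R = - \frac{158402}{1645}$ ($R = - \frac{1862}{20} - \frac{2101}{658} = \left(-1862\right) \frac{1}{20} - \frac{2101}{658} = - \frac{931}{10} - \frac{2101}{658} = - \frac{158402}{1645} \approx -96.293$)
$\frac{2400}{R} + \frac{O{\left(X{\left(9 \right)} \right)}}{-2445} = \frac{2400}{- \frac{158402}{1645}} + \frac{5}{7 \left(-2445\right)} = 2400 \left(- \frac{1645}{158402}\right) + \frac{5}{7} \left(- \frac{1}{2445}\right) = - \frac{1974000}{79201} - \frac{1}{3423} = - \frac{6757081201}{271105023}$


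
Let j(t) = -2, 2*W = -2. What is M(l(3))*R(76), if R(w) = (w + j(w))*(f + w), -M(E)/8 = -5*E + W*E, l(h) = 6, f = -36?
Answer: 852480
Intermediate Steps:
W = -1 (W = (1/2)*(-2) = -1)
M(E) = 48*E (M(E) = -8*(-5*E - E) = -(-48)*E = 48*E)
R(w) = (-36 + w)*(-2 + w) (R(w) = (w - 2)*(-36 + w) = (-2 + w)*(-36 + w) = (-36 + w)*(-2 + w))
M(l(3))*R(76) = (48*6)*(72 + 76**2 - 38*76) = 288*(72 + 5776 - 2888) = 288*2960 = 852480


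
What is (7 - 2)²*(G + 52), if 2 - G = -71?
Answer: 3125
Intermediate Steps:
G = 73 (G = 2 - 1*(-71) = 2 + 71 = 73)
(7 - 2)²*(G + 52) = (7 - 2)²*(73 + 52) = 5²*125 = 25*125 = 3125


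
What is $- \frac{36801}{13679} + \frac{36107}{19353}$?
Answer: $- \frac{218302100}{264729687} \approx -0.82462$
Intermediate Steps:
$- \frac{36801}{13679} + \frac{36107}{19353} = - \frac{218302100}{264729687}$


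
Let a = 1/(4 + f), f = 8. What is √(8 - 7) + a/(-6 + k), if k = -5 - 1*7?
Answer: 215/216 ≈ 0.99537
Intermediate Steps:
k = -12 (k = -5 - 7 = -12)
a = 1/12 (a = 1/(4 + 8) = 1/12 ≈ 0.083333)
√(8 - 7) + a/(-6 + k) = √(8 - 7) + (1/12)/(-6 - 12) = √1 + (1/12)/(-18) = 1 - 1/18*1/12 = 1 - 1/216 = 215/216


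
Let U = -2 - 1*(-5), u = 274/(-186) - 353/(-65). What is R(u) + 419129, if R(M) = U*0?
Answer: 419129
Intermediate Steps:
u = 23924/6045 (u = 274*(-1/186) - 353*(-1/65) = -137/93 + 353/65 = 23924/6045 ≈ 3.9576)
U = 3 (U = -2 + 5 = 3)
R(M) = 0 (R(M) = 3*0 = 0)
R(u) + 419129 = 0 + 419129 = 419129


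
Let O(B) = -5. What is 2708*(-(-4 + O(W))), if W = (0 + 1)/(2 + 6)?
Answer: 24372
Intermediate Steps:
W = 1/8 ≈ 0.12500
2708*(-(-4 + O(W))) = 2708*(-(-4 - 5)) = 2708*(-1*(-9)) = 2708*9 = 24372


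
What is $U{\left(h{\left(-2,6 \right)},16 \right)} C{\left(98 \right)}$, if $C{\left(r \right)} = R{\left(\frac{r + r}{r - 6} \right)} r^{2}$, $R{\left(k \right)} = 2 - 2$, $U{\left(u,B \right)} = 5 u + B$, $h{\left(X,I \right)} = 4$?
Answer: $0$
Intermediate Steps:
$U{\left(u,B \right)} = B + 5 u$
$R{\left(k \right)} = 0$ ($R{\left(k \right)} = 2 - 2 = 0$)
$C{\left(r \right)} = 0$ ($C{\left(r \right)} = 0 r^{2} = 0$)
$U{\left(h{\left(-2,6 \right)},16 \right)} C{\left(98 \right)} = \left(16 + 5 \cdot 4\right) 0 = \left(16 + 20\right) 0 = 36 \cdot 0 = 0$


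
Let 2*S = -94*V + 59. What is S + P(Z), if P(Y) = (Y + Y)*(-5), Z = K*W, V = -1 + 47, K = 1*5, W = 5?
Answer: -4765/2 ≈ -2382.5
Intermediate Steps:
K = 5
V = 46
Z = 25 (Z = 5*5 = 25)
P(Y) = -10*Y (P(Y) = (2*Y)*(-5) = -10*Y)
S = -4265/2 (S = (-94*46 + 59)/2 = (-4324 + 59)/2 = (1/2)*(-4265) = -4265/2 ≈ -2132.5)
S + P(Z) = -4265/2 - 10*25 = -4265/2 - 250 = -4765/2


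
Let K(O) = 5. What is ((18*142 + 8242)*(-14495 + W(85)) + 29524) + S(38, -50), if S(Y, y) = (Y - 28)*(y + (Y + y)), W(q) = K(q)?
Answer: -156434116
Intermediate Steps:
W(q) = 5
S(Y, y) = (-28 + Y)*(Y + 2*y)
((18*142 + 8242)*(-14495 + W(85)) + 29524) + S(38, -50) = ((18*142 + 8242)*(-14495 + 5) + 29524) + (38² - 56*(-50) - 28*38 + 2*38*(-50)) = ((2556 + 8242)*(-14490) + 29524) + (1444 + 2800 - 1064 - 3800) = (10798*(-14490) + 29524) - 620 = (-156463020 + 29524) - 620 = -156433496 - 620 = -156434116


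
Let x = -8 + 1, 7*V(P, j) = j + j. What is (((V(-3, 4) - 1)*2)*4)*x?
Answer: -8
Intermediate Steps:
V(P, j) = 2*j/7 (V(P, j) = (j + j)/7 = (2*j)/7 = 2*j/7)
x = -7
(((V(-3, 4) - 1)*2)*4)*x = ((((2/7)*4 - 1)*2)*4)*(-7) = (((8/7 - 1)*2)*4)*(-7) = (((⅐)*2)*4)*(-7) = ((2/7)*4)*(-7) = (8/7)*(-7) = -8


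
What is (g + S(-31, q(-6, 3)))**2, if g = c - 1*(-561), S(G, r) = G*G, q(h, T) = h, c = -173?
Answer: 1819801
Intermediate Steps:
S(G, r) = G**2
g = 388 (g = -173 - 1*(-561) = -173 + 561 = 388)
(g + S(-31, q(-6, 3)))**2 = (388 + (-31)**2)**2 = (388 + 961)**2 = 1349**2 = 1819801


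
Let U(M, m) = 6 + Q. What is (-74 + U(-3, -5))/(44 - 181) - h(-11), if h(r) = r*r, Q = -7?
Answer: -16502/137 ≈ -120.45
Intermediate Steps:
U(M, m) = -1 (U(M, m) = 6 - 7 = -1)
h(r) = r²
(-74 + U(-3, -5))/(44 - 181) - h(-11) = (-74 - 1)/(44 - 181) - 1*(-11)² = -75/(-137) - 1*121 = -75*(-1/137) - 121 = 75/137 - 121 = -16502/137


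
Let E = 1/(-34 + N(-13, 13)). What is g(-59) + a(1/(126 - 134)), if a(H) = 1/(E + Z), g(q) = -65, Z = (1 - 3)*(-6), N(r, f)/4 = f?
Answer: -14087/217 ≈ -64.917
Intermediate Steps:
N(r, f) = 4*f
Z = 12 (Z = -2*(-6) = 12)
E = 1/18 (E = 1/(-34 + 4*13) = 1/(-34 + 52) = 1/18 ≈ 0.055556)
a(H) = 18/217 (a(H) = 1/(1/18 + 12) = 1/(217/18) = 18/217)
g(-59) + a(1/(126 - 134)) = -65 + 18/217 = -14087/217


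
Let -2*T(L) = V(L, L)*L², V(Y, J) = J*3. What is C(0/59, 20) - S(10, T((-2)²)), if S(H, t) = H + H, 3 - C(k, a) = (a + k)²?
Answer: -417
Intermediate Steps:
V(Y, J) = 3*J
T(L) = -3*L³/2 (T(L) = -3*L*L²/2 = -3*L³/2)
C(k, a) = 3 - (a + k)²
S(H, t) = 2*H
C(0/59, 20) - S(10, T((-2)²)) = (3 - (20 + 0/59)²) - 2*10 = (3 - (20 + 0*(1/59))²) - 1*20 = (3 - (20 + 0)²) - 20 = (3 - 1*20²) - 20 = (3 - 1*400) - 20 = (3 - 400) - 20 = -397 - 20 = -417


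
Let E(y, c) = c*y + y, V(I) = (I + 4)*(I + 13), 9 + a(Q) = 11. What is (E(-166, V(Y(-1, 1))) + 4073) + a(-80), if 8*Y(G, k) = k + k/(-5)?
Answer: -250343/50 ≈ -5006.9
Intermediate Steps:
Y(G, k) = k/10 (Y(G, k) = (k + k/(-5))/8 = (k + k*(-⅕))/8 = (k - k/5)/8 = (4*k/5)/8 = k/10)
a(Q) = 2 (a(Q) = -9 + 11 = 2)
V(I) = (4 + I)*(13 + I)
E(y, c) = y + c*y
(E(-166, V(Y(-1, 1))) + 4073) + a(-80) = (-166*(1 + (52 + ((⅒)*1)² + 17*((⅒)*1))) + 4073) + 2 = (-166*(1 + (52 + (⅒)² + 17*(⅒))) + 4073) + 2 = (-166*(1 + (52 + 1/100 + 17/10)) + 4073) + 2 = (-166*(1 + 5371/100) + 4073) + 2 = (-166*5471/100 + 4073) + 2 = (-454093/50 + 4073) + 2 = -250443/50 + 2 = -250343/50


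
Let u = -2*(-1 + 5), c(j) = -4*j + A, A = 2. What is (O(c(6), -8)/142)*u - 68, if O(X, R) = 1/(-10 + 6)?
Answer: -4827/71 ≈ -67.986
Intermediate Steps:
c(j) = 2 - 4*j (c(j) = -4*j + 2 = 2 - 4*j)
O(X, R) = -¼ (O(X, R) = 1/(-4) = -¼)
u = -8 (u = -2*4 = -8)
(O(c(6), -8)/142)*u - 68 = -¼/142*(-8) - 68 = -¼*1/142*(-8) - 68 = -1/568*(-8) - 68 = 1/71 - 68 = -4827/71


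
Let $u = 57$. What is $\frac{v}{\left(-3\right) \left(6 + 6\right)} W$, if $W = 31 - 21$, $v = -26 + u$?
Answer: $- \frac{155}{18} \approx -8.6111$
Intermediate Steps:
$v = 31$ ($v = -26 + 57 = 31$)
$W = 10$
$\frac{v}{\left(-3\right) \left(6 + 6\right)} W = \frac{31}{\left(-3\right) \left(6 + 6\right)} 10 = \frac{31}{\left(-3\right) 12} \cdot 10 = \frac{31}{-36} \cdot 10 = 31 \left(- \frac{1}{36}\right) 10 = \left(- \frac{31}{36}\right) 10 = - \frac{155}{18}$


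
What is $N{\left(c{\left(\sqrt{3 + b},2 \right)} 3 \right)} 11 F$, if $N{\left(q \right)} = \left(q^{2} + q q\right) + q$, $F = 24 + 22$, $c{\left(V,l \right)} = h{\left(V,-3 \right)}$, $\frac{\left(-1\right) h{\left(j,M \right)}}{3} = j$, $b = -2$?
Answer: $77418$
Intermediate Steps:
$h{\left(j,M \right)} = - 3 j$
$c{\left(V,l \right)} = - 3 V$
$F = 46$
$N{\left(q \right)} = q + 2 q^{2}$ ($N{\left(q \right)} = \left(q^{2} + q^{2}\right) + q = 2 q^{2} + q = q + 2 q^{2}$)
$N{\left(c{\left(\sqrt{3 + b},2 \right)} 3 \right)} 11 F = - 3 \sqrt{3 - 2} \cdot 3 \left(1 + 2 - 3 \sqrt{3 - 2} \cdot 3\right) 11 \cdot 46 = - 3 \sqrt{1} \cdot 3 \left(1 + 2 - 3 \sqrt{1} \cdot 3\right) 11 \cdot 46 = \left(-3\right) 1 \cdot 3 \left(1 + 2 \left(-3\right) 1 \cdot 3\right) 11 \cdot 46 = \left(-3\right) 3 \left(1 + 2 \left(\left(-3\right) 3\right)\right) 11 \cdot 46 = - 9 \left(1 + 2 \left(-9\right)\right) 11 \cdot 46 = - 9 \left(1 - 18\right) 11 \cdot 46 = \left(-9\right) \left(-17\right) 11 \cdot 46 = 153 \cdot 11 \cdot 46 = 1683 \cdot 46 = 77418$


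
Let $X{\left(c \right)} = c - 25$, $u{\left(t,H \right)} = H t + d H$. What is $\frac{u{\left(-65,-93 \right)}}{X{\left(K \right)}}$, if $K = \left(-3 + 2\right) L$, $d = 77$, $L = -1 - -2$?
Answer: $\frac{558}{13} \approx 42.923$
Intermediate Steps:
$L = 1$ ($L = -1 + 2 = 1$)
$u{\left(t,H \right)} = 77 H + H t$ ($u{\left(t,H \right)} = H t + 77 H = 77 H + H t$)
$K = -1$ ($K = \left(-3 + 2\right) 1 = \left(-1\right) 1 = -1$)
$X{\left(c \right)} = -25 + c$
$\frac{u{\left(-65,-93 \right)}}{X{\left(K \right)}} = \frac{\left(-93\right) \left(77 - 65\right)}{-25 - 1} = \frac{\left(-93\right) 12}{-26} = \left(-1116\right) \left(- \frac{1}{26}\right) = \frac{558}{13}$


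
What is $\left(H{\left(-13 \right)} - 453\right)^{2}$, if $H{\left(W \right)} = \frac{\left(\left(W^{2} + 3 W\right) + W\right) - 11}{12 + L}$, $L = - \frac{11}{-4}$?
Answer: $\frac{691847809}{3481} \approx 1.9875 \cdot 10^{5}$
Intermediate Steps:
$L = \frac{11}{4}$ ($L = \left(-11\right) \left(- \frac{1}{4}\right) = \frac{11}{4} \approx 2.75$)
$H{\left(W \right)} = - \frac{44}{59} + \frac{4 W^{2}}{59} + \frac{16 W}{59}$ ($H{\left(W \right)} = \frac{\left(\left(W^{2} + 3 W\right) + W\right) - 11}{12 + \frac{11}{4}} = \frac{\left(W^{2} + 4 W\right) - 11}{\frac{59}{4}} = \left(-11 + W^{2} + 4 W\right) \frac{4}{59} = - \frac{44}{59} + \frac{4 W^{2}}{59} + \frac{16 W}{59}$)
$\left(H{\left(-13 \right)} - 453\right)^{2} = \left(\left(- \frac{44}{59} + \frac{4 \left(-13\right)^{2}}{59} + \frac{16}{59} \left(-13\right)\right) - 453\right)^{2} = \left(\left(- \frac{44}{59} + \frac{4}{59} \cdot 169 - \frac{208}{59}\right) - 453\right)^{2} = \left(\left(- \frac{44}{59} + \frac{676}{59} - \frac{208}{59}\right) - 453\right)^{2} = \left(\frac{424}{59} - 453\right)^{2} = \left(- \frac{26303}{59}\right)^{2} = \frac{691847809}{3481}$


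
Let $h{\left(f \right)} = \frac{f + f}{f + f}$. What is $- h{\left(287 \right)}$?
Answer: $-1$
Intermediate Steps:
$h{\left(f \right)} = 1$ ($h{\left(f \right)} = \frac{2 f}{2 f} = 2 f \frac{1}{2 f} = 1$)
$- h{\left(287 \right)} = \left(-1\right) 1 = -1$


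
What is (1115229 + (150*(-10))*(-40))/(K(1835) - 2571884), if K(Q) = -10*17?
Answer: -1175229/2572054 ≈ -0.45692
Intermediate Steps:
K(Q) = -170
(1115229 + (150*(-10))*(-40))/(K(1835) - 2571884) = (1115229 + (150*(-10))*(-40))/(-170 - 2571884) = (1115229 - 1500*(-40))/(-2572054) = (1115229 + 60000)*(-1/2572054) = 1175229*(-1/2572054) = -1175229/2572054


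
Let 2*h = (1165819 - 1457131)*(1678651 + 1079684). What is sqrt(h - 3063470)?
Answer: I*sqrt(401771106230) ≈ 6.3385e+5*I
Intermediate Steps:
h = -401768042760 (h = ((1165819 - 1457131)*(1678651 + 1079684))/2 = (-291312*2758335)/2 = (1/2)*(-803536085520) = -401768042760)
sqrt(h - 3063470) = sqrt(-401768042760 - 3063470) = sqrt(-401771106230) = I*sqrt(401771106230)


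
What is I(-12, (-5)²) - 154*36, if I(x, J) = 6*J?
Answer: -5394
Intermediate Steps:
I(-12, (-5)²) - 154*36 = 6*(-5)² - 154*36 = 6*25 - 5544 = 150 - 5544 = -5394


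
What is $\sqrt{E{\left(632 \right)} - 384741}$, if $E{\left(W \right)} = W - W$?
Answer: $3 i \sqrt{42749} \approx 620.28 i$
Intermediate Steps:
$E{\left(W \right)} = 0$
$\sqrt{E{\left(632 \right)} - 384741} = \sqrt{0 - 384741} = \sqrt{-384741} = 3 i \sqrt{42749}$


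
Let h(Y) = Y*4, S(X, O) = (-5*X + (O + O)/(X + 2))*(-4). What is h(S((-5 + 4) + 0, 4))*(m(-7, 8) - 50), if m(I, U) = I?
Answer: 11856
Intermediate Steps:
S(X, O) = 20*X - 8*O/(2 + X) (S(X, O) = (-5*X + (2*O)/(2 + X))*(-4) = (-5*X + 2*O/(2 + X))*(-4) = 20*X - 8*O/(2 + X))
h(Y) = 4*Y
h(S((-5 + 4) + 0, 4))*(m(-7, 8) - 50) = (4*(4*(-2*4 + 5*((-5 + 4) + 0)² + 10*((-5 + 4) + 0))/(2 + ((-5 + 4) + 0))))*(-7 - 50) = (4*(4*(-8 + 5*(-1 + 0)² + 10*(-1 + 0))/(2 + (-1 + 0))))*(-57) = (4*(4*(-8 + 5*(-1)² + 10*(-1))/(2 - 1)))*(-57) = (4*(4*(-8 + 5*1 - 10)/1))*(-57) = (4*(4*1*(-8 + 5 - 10)))*(-57) = (4*(4*1*(-13)))*(-57) = (4*(-52))*(-57) = -208*(-57) = 11856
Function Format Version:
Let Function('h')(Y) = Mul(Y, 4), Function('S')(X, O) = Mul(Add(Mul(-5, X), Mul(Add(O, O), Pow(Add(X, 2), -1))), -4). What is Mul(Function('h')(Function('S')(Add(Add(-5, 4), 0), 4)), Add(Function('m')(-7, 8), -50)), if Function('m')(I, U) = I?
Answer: 11856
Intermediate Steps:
Function('S')(X, O) = Add(Mul(20, X), Mul(-8, O, Pow(Add(2, X), -1))) (Function('S')(X, O) = Mul(Add(Mul(-5, X), Mul(Mul(2, O), Pow(Add(2, X), -1))), -4) = Mul(Add(Mul(-5, X), Mul(2, O, Pow(Add(2, X), -1))), -4) = Add(Mul(20, X), Mul(-8, O, Pow(Add(2, X), -1))))
Function('h')(Y) = Mul(4, Y)
Mul(Function('h')(Function('S')(Add(Add(-5, 4), 0), 4)), Add(Function('m')(-7, 8), -50)) = Mul(Mul(4, Mul(4, Pow(Add(2, Add(Add(-5, 4), 0)), -1), Add(Mul(-2, 4), Mul(5, Pow(Add(Add(-5, 4), 0), 2)), Mul(10, Add(Add(-5, 4), 0))))), Add(-7, -50)) = Mul(Mul(4, Mul(4, Pow(Add(2, Add(-1, 0)), -1), Add(-8, Mul(5, Pow(Add(-1, 0), 2)), Mul(10, Add(-1, 0))))), -57) = Mul(Mul(4, Mul(4, Pow(Add(2, -1), -1), Add(-8, Mul(5, Pow(-1, 2)), Mul(10, -1)))), -57) = Mul(Mul(4, Mul(4, Pow(1, -1), Add(-8, Mul(5, 1), -10))), -57) = Mul(Mul(4, Mul(4, 1, Add(-8, 5, -10))), -57) = Mul(Mul(4, Mul(4, 1, -13)), -57) = Mul(Mul(4, -52), -57) = Mul(-208, -57) = 11856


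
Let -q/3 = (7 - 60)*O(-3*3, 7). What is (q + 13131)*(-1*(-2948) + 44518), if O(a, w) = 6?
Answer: 668558610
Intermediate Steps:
q = 954 (q = -3*(7 - 60)*6 = -(-159)*6 = -3*(-318) = 954)
(q + 13131)*(-1*(-2948) + 44518) = (954 + 13131)*(-1*(-2948) + 44518) = 14085*(2948 + 44518) = 14085*47466 = 668558610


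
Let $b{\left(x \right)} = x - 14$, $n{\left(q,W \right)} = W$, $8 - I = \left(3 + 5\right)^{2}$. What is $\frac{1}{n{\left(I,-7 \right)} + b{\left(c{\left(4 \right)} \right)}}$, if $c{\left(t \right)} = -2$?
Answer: $- \frac{1}{23} \approx -0.043478$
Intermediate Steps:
$I = -56$ ($I = 8 - \left(3 + 5\right)^{2} = 8 - 8^{2} = 8 - 64 = -56$)
$b{\left(x \right)} = -14 + x$ ($b{\left(x \right)} = x - 14 = -14 + x$)
$\frac{1}{n{\left(I,-7 \right)} + b{\left(c{\left(4 \right)} \right)}} = \frac{1}{-7 - 16} = \frac{1}{-23} = - \frac{1}{23}$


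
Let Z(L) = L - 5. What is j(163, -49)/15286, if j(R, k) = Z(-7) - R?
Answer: -175/15286 ≈ -0.011448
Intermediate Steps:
Z(L) = -5 + L
j(R, k) = -12 - R (j(R, k) = (-5 - 7) - R = -12 - R)
j(163, -49)/15286 = (-12 - 1*163)/15286 = (-12 - 163)*(1/15286) = -175*1/15286 = -175/15286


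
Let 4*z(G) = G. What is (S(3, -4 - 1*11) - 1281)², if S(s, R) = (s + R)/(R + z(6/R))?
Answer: 37369142721/22801 ≈ 1.6389e+6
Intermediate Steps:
z(G) = G/4
S(s, R) = (R + s)/(R + 3/(2*R)) (S(s, R) = (s + R)/(R + (6/R)/4) = (R + s)/(R + 3/(2*R)))
(S(3, -4 - 1*11) - 1281)² = (2*(-4 - 1*11)*((-4 - 1*11) + 3)/(3 + 2*(-4 - 1*11)²) - 1281)² = (2*(-4 - 11)*((-4 - 11) + 3)/(3 + 2*(-4 - 11)²) - 1281)² = (2*(-15)*(-15 + 3)/(3 + 2*(-15)²) - 1281)² = (2*(-15)*(-12)/(3 + 2*225) - 1281)² = (2*(-15)*(-12)/(3 + 450) - 1281)² = (2*(-15)*(-12)/453 - 1281)² = (2*(-15)*(1/453)*(-12) - 1281)² = (120/151 - 1281)² = (-193311/151)² = 37369142721/22801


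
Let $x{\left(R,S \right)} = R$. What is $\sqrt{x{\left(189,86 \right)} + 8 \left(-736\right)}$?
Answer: $i \sqrt{5699} \approx 75.492 i$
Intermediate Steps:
$\sqrt{x{\left(189,86 \right)} + 8 \left(-736\right)} = \sqrt{189 + 8 \left(-736\right)} = \sqrt{189 - 5888} = \sqrt{-5699} = i \sqrt{5699}$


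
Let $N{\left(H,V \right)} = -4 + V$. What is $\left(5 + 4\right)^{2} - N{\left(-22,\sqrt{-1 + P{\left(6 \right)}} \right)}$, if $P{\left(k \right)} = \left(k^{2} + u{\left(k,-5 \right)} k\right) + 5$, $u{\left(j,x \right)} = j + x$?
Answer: $85 - \sqrt{46} \approx 78.218$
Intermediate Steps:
$P{\left(k \right)} = 5 + k^{2} + k \left(-5 + k\right)$ ($P{\left(k \right)} = \left(k^{2} + \left(k - 5\right) k\right) + 5 = \left(k^{2} + \left(-5 + k\right) k\right) + 5 = \left(k^{2} + k \left(-5 + k\right)\right) + 5 = 5 + k^{2} + k \left(-5 + k\right)$)
$\left(5 + 4\right)^{2} - N{\left(-22,\sqrt{-1 + P{\left(6 \right)}} \right)} = \left(5 + 4\right)^{2} - \left(-4 + \sqrt{-1 + \left(5 + 6^{2} + 6 \left(-5 + 6\right)\right)}\right) = 9^{2} - \left(-4 + \sqrt{-1 + \left(5 + 36 + 6 \cdot 1\right)}\right) = 81 - \left(-4 + \sqrt{-1 + \left(5 + 36 + 6\right)}\right) = 81 - \left(-4 + \sqrt{-1 + 47}\right) = 81 - \left(-4 + \sqrt{46}\right) = 81 + \left(4 - \sqrt{46}\right) = 85 - \sqrt{46}$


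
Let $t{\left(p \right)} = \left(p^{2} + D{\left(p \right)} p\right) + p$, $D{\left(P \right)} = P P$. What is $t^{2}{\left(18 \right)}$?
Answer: $38118276$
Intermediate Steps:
$D{\left(P \right)} = P^{2}$
$t{\left(p \right)} = p + p^{2} + p^{3}$ ($t{\left(p \right)} = \left(p^{2} + p^{2} p\right) + p = \left(p^{2} + p^{3}\right) + p = p + p^{2} + p^{3}$)
$t^{2}{\left(18 \right)} = \left(18 \left(1 + 18 + 18^{2}\right)\right)^{2} = \left(18 \left(1 + 18 + 324\right)\right)^{2} = \left(18 \cdot 343\right)^{2} = 6174^{2} = 38118276$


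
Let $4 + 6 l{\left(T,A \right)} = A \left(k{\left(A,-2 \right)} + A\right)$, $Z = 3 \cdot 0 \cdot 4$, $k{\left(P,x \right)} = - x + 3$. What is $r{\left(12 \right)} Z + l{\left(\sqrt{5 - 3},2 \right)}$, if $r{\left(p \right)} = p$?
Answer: $\frac{5}{3} \approx 1.6667$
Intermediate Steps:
$k{\left(P,x \right)} = 3 - x$
$Z = 0$ ($Z = 0 \cdot 4 = 0$)
$l{\left(T,A \right)} = - \frac{2}{3} + \frac{A \left(5 + A\right)}{6}$ ($l{\left(T,A \right)} = - \frac{2}{3} + \frac{A \left(\left(3 - -2\right) + A\right)}{6} = - \frac{2}{3} + \frac{A \left(\left(3 + 2\right) + A\right)}{6} = - \frac{2}{3} + \frac{A \left(5 + A\right)}{6}$)
$r{\left(12 \right)} Z + l{\left(\sqrt{5 - 3},2 \right)} = 12 \cdot 0 + \left(- \frac{2}{3} + \frac{2^{2}}{6} + \frac{5}{6} \cdot 2\right) = 0 + \left(- \frac{2}{3} + \frac{1}{6} \cdot 4 + \frac{5}{3}\right) = 0 + \left(- \frac{2}{3} + \frac{2}{3} + \frac{5}{3}\right) = 0 + \frac{5}{3} = \frac{5}{3}$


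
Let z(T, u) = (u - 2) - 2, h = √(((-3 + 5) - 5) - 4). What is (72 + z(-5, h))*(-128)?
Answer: -8704 - 128*I*√7 ≈ -8704.0 - 338.66*I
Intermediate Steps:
h = I*√7 (h = √((2 - 5) - 4) = √(-3 - 4) = √(-7) = I*√7 ≈ 2.6458*I)
z(T, u) = -4 + u (z(T, u) = (-2 + u) - 2 = -4 + u)
(72 + z(-5, h))*(-128) = (72 + (-4 + I*√7))*(-128) = (68 + I*√7)*(-128) = -8704 - 128*I*√7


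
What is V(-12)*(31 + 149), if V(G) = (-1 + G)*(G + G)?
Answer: 56160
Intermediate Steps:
V(G) = 2*G*(-1 + G) (V(G) = (-1 + G)*(2*G) = 2*G*(-1 + G))
V(-12)*(31 + 149) = (2*(-12)*(-1 - 12))*(31 + 149) = (2*(-12)*(-13))*180 = 312*180 = 56160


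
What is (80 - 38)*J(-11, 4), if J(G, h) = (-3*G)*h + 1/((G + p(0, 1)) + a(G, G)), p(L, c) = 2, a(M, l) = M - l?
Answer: 16618/3 ≈ 5539.3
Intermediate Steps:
J(G, h) = 1/(2 + G) - 3*G*h (J(G, h) = (-3*G)*h + 1/((G + 2) + (G - G)) = -3*G*h + 1/((2 + G) + 0) = -3*G*h + 1/(2 + G) = 1/(2 + G) - 3*G*h)
(80 - 38)*J(-11, 4) = (80 - 38)*((1 - 6*(-11)*4 - 3*4*(-11)²)/(2 - 11)) = 42*((1 + 264 - 3*4*121)/(-9)) = 42*(-(1 + 264 - 1452)/9) = 42*(-⅑*(-1187)) = 42*(1187/9) = 16618/3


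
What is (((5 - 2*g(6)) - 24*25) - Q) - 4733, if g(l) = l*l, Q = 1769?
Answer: -7169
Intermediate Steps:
g(l) = l**2
(((5 - 2*g(6)) - 24*25) - Q) - 4733 = (((5 - 2*6**2) - 24*25) - 1*1769) - 4733 = (((5 - 2*36) - 600) - 1769) - 4733 = (((5 - 72) - 600) - 1769) - 4733 = ((-67 - 600) - 1769) - 4733 = (-667 - 1769) - 4733 = -2436 - 4733 = -7169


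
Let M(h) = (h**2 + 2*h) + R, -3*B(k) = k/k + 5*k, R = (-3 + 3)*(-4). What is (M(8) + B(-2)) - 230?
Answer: -147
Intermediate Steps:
R = 0 (R = 0*(-4) = 0)
B(k) = -1/3 - 5*k/3 (B(k) = -(k/k + 5*k)/3 = -(1 + 5*k)/3 = -1/3 - 5*k/3)
M(h) = h**2 + 2*h (M(h) = (h**2 + 2*h) + 0 = h**2 + 2*h)
(M(8) + B(-2)) - 230 = (8*(2 + 8) + (-1/3 - 5/3*(-2))) - 230 = (8*10 + (-1/3 + 10/3)) - 230 = (80 + 3) - 230 = 83 - 230 = -147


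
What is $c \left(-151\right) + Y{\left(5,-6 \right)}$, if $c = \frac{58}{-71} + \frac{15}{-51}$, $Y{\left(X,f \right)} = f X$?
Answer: $\frac{166281}{1207} \approx 137.76$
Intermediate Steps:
$Y{\left(X,f \right)} = X f$
$c = - \frac{1341}{1207}$ ($c = 58 \left(- \frac{1}{71}\right) + 15 \left(- \frac{1}{51}\right) = - \frac{58}{71} - \frac{5}{17} = - \frac{1341}{1207} \approx -1.111$)
$c \left(-151\right) + Y{\left(5,-6 \right)} = \left(- \frac{1341}{1207}\right) \left(-151\right) + 5 \left(-6\right) = \frac{202491}{1207} - 30 = \frac{166281}{1207}$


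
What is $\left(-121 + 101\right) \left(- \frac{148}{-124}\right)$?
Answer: $- \frac{740}{31} \approx -23.871$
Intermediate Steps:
$\left(-121 + 101\right) \left(- \frac{148}{-124}\right) = - 20 \left(\left(-148\right) \left(- \frac{1}{124}\right)\right) = \left(-20\right) \frac{37}{31} = - \frac{740}{31}$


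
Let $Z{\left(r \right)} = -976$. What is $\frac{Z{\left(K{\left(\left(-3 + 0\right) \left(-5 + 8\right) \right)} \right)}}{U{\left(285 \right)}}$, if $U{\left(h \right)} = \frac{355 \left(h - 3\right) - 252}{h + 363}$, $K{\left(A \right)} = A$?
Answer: $- \frac{105408}{16643} \approx -6.3335$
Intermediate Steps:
$U{\left(h \right)} = \frac{-1317 + 355 h}{363 + h}$ ($U{\left(h \right)} = \frac{355 \left(-3 + h\right) - 252}{363 + h} = \frac{\left(-1065 + 355 h\right) - 252}{363 + h} = \frac{-1317 + 355 h}{363 + h}$)
$\frac{Z{\left(K{\left(\left(-3 + 0\right) \left(-5 + 8\right) \right)} \right)}}{U{\left(285 \right)}} = - \frac{976}{\frac{1}{363 + 285} \left(-1317 + 355 \cdot 285\right)} = - \frac{976}{\frac{1}{648} \left(-1317 + 101175\right)} = - \frac{976}{\frac{1}{648} \cdot 99858} = - \frac{976}{\frac{16643}{108}} = \left(-976\right) \frac{108}{16643} = - \frac{105408}{16643}$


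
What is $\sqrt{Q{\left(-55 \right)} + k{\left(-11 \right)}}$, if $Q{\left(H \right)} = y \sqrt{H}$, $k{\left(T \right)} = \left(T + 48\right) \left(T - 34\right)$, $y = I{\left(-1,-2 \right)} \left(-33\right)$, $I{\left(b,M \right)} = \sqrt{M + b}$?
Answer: $\sqrt{-1665 + 33 \sqrt{165}} \approx 35.229 i$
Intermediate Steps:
$y = - 33 i \sqrt{3}$ ($y = \sqrt{-2 - 1} \left(-33\right) = \sqrt{-3} \left(-33\right) = i \sqrt{3} \left(-33\right) = - 33 i \sqrt{3} \approx - 57.158 i$)
$k{\left(T \right)} = \left(-34 + T\right) \left(48 + T\right)$ ($k{\left(T \right)} = \left(48 + T\right) \left(-34 + T\right) = \left(-34 + T\right) \left(48 + T\right)$)
$Q{\left(H \right)} = - 33 i \sqrt{3} \sqrt{H}$
$\sqrt{Q{\left(-55 \right)} + k{\left(-11 \right)}} = \sqrt{- 33 i \sqrt{3} \sqrt{-55} + \left(-1632 + \left(-11\right)^{2} + 14 \left(-11\right)\right)} = \sqrt{- 33 i \sqrt{3} i \sqrt{55} - 1665} = \sqrt{33 \sqrt{165} - 1665} = \sqrt{-1665 + 33 \sqrt{165}}$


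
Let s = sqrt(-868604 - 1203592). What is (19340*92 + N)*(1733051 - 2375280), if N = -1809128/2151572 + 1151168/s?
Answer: -614652845807925582/537893 + 52808105248*I*sqrt(57561)/24669 ≈ -1.1427e+12 + 5.1359e+8*I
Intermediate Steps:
s = 6*I*sqrt(57561) (s = sqrt(-2072196) = 6*I*sqrt(57561) ≈ 1439.5*I)
N = -452282/537893 - 575584*I*sqrt(57561)/172683 (N = -1809128/2151572 + 1151168/((6*I*sqrt(57561))) = -1809128*1/2151572 + 1151168*(-I*sqrt(57561)/345366) = -452282/537893 - 575584*I*sqrt(57561)/172683 ≈ -0.84084 - 799.69*I)
(19340*92 + N)*(1733051 - 2375280) = (19340*92 + (-452282/537893 - 575584*I*sqrt(57561)/172683))*(1733051 - 2375280) = (1779280 + (-452282/537893 - 575584*I*sqrt(57561)/172683))*(-642229) = (957061804758/537893 - 575584*I*sqrt(57561)/172683)*(-642229) = -614652845807925582/537893 + 52808105248*I*sqrt(57561)/24669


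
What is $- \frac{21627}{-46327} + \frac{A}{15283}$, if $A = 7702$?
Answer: $\frac{687335995}{708015541} \approx 0.97079$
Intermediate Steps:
$- \frac{21627}{-46327} + \frac{A}{15283} = - \frac{21627}{-46327} + \frac{7702}{15283} = \left(-21627\right) \left(- \frac{1}{46327}\right) + 7702 \cdot \frac{1}{15283} = \frac{21627}{46327} + \frac{7702}{15283} = \frac{687335995}{708015541}$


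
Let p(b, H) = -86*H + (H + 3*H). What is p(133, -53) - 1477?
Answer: 2869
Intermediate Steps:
p(b, H) = -82*H (p(b, H) = -86*H + 4*H = -82*H)
p(133, -53) - 1477 = -82*(-53) - 1477 = 4346 - 1477 = 2869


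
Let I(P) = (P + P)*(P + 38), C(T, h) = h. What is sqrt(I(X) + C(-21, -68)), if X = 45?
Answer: sqrt(7402) ≈ 86.035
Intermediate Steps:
I(P) = 2*P*(38 + P) (I(P) = (2*P)*(38 + P) = 2*P*(38 + P))
sqrt(I(X) + C(-21, -68)) = sqrt(2*45*(38 + 45) - 68) = sqrt(2*45*83 - 68) = sqrt(7470 - 68) = sqrt(7402)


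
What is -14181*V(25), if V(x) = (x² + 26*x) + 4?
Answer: -18137499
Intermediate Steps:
V(x) = 4 + x² + 26*x
-14181*V(25) = -14181*(4 + 25² + 26*25) = -14181*(4 + 625 + 650) = -14181*1279 = -18137499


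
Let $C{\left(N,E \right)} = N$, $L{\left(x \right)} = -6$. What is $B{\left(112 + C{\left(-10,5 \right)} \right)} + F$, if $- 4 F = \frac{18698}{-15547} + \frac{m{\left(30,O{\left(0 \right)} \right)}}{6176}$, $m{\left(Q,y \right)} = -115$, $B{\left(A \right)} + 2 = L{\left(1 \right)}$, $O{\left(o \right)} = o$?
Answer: $- \frac{2955317951}{384073088} \approx -7.6947$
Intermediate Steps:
$B{\left(A \right)} = -8$ ($B{\left(A \right)} = -2 - 6 = -8$)
$F = \frac{117266753}{384073088}$ ($F = - \frac{\frac{18698}{-15547} - \frac{115}{6176}}{4} = - \frac{18698 \left(- \frac{1}{15547}\right) - \frac{115}{6176}}{4} = - \frac{- \frac{18698}{15547} - \frac{115}{6176}}{4} = \left(- \frac{1}{4}\right) \left(- \frac{117266753}{96018272}\right) = \frac{117266753}{384073088} \approx 0.30532$)
$B{\left(112 + C{\left(-10,5 \right)} \right)} + F = -8 + \frac{117266753}{384073088} = - \frac{2955317951}{384073088}$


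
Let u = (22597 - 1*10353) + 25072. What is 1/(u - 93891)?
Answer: -1/56575 ≈ -1.7676e-5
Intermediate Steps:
u = 37316 (u = (22597 - 10353) + 25072 = 12244 + 25072 = 37316)
1/(u - 93891) = 1/(37316 - 93891) = 1/(-56575) = -1/56575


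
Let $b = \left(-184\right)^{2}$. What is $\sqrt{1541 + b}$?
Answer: $9 \sqrt{437} \approx 188.14$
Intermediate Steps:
$b = 33856$
$\sqrt{1541 + b} = \sqrt{1541 + 33856} = \sqrt{35397} = 9 \sqrt{437}$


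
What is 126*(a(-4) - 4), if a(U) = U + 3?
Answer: -630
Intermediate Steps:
a(U) = 3 + U
126*(a(-4) - 4) = 126*((3 - 4) - 4) = 126*(-1 - 4) = 126*(-5) = -630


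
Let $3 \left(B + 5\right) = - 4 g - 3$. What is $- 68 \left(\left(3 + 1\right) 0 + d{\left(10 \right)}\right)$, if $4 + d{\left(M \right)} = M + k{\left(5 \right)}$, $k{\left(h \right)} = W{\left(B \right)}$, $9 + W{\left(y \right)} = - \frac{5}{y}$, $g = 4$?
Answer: $174$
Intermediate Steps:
$B = - \frac{34}{3}$ ($B = -5 + \frac{\left(-4\right) 4 - 3}{3} = -5 + \frac{-16 - 3}{3} = -5 + \frac{1}{3} \left(-19\right) = -5 - \frac{19}{3} = - \frac{34}{3} \approx -11.333$)
$W{\left(y \right)} = -9 - \frac{5}{y}$
$k{\left(h \right)} = - \frac{291}{34}$ ($k{\left(h \right)} = -9 - \frac{5}{- \frac{34}{3}} = -9 - - \frac{15}{34} = -9 + \frac{15}{34} = - \frac{291}{34}$)
$d{\left(M \right)} = - \frac{427}{34} + M$ ($d{\left(M \right)} = -4 + \left(M - \frac{291}{34}\right) = -4 + \left(- \frac{291}{34} + M\right) = - \frac{427}{34} + M$)
$- 68 \left(\left(3 + 1\right) 0 + d{\left(10 \right)}\right) = - 68 \left(\left(3 + 1\right) 0 + \left(- \frac{427}{34} + 10\right)\right) = - 68 \left(4 \cdot 0 - \frac{87}{34}\right) = - 68 \left(0 - \frac{87}{34}\right) = \left(-68\right) \left(- \frac{87}{34}\right) = 174$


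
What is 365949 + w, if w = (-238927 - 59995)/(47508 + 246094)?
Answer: 53721529688/146801 ≈ 3.6595e+5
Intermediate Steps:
w = -149461/146801 (w = -298922/293602 = -298922*1/293602 = -149461/146801 ≈ -1.0181)
365949 + w = 365949 - 149461/146801 = 53721529688/146801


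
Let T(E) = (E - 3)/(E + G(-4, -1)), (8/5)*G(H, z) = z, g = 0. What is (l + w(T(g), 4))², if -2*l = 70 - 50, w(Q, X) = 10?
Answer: 0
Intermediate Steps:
G(H, z) = 5*z/8
T(E) = (-3 + E)/(-5/8 + E) (T(E) = (E - 3)/(E + (5/8)*(-1)) = (-3 + E)/(E - 5/8) = (-3 + E)/(-5/8 + E))
l = -10 (l = -(70 - 50)/2 = -½*20 = -10)
(l + w(T(g), 4))² = (-10 + 10)² = 0² = 0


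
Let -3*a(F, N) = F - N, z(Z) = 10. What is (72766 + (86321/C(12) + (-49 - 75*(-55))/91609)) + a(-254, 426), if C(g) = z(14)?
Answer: 224327019767/2748270 ≈ 81625.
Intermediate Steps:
C(g) = 10
a(F, N) = -F/3 + N/3 (a(F, N) = -(F - N)/3 = -F/3 + N/3)
(72766 + (86321/C(12) + (-49 - 75*(-55))/91609)) + a(-254, 426) = (72766 + (86321/10 + (-49 - 75*(-55))/91609)) + (-1/3*(-254) + (1/3)*426) = (72766 + (86321*(1/10) + (-49 + 4125)*(1/91609))) + (254/3 + 142) = (72766 + (86321/10 + 4076*(1/91609))) + 680/3 = (72766 + (86321/10 + 4076/91609)) + 680/3 = (72766 + 7907821249/916090) + 680/3 = 74568026189/916090 + 680/3 = 224327019767/2748270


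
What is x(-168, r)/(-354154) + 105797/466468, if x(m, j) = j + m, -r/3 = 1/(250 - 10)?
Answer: 750936063857/3304030161440 ≈ 0.22728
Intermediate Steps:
r = -1/80 (r = -3/(250 - 10) = -3/240 = -3*1/240 = -1/80 ≈ -0.012500)
x(-168, r)/(-354154) + 105797/466468 = (-1/80 - 168)/(-354154) + 105797/466468 = -13441/80*(-1/354154) + 105797*(1/466468) = 13441/28332320 + 105797/466468 = 750936063857/3304030161440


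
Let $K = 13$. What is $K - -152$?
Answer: $165$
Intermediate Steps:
$K - -152 = 13 - -152 = 13 + 152 = 165$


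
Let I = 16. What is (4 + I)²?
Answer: 400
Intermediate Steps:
(4 + I)² = (4 + 16)² = 20² = 400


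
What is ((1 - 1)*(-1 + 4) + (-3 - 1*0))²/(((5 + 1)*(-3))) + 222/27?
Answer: 139/18 ≈ 7.7222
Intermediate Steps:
((1 - 1)*(-1 + 4) + (-3 - 1*0))²/(((5 + 1)*(-3))) + 222/27 = (0*3 + (-3 + 0))²/((6*(-3))) + 222*(1/27) = (0 - 3)²/(-18) + 74/9 = (-3)²*(-1/18) + 74/9 = 9*(-1/18) + 74/9 = -½ + 74/9 = 139/18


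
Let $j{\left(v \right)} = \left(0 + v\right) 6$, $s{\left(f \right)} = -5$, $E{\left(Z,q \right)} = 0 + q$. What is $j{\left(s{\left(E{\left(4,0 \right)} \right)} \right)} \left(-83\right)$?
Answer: $2490$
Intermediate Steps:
$E{\left(Z,q \right)} = q$
$j{\left(v \right)} = 6 v$ ($j{\left(v \right)} = v 6 = 6 v$)
$j{\left(s{\left(E{\left(4,0 \right)} \right)} \right)} \left(-83\right) = 6 \left(-5\right) \left(-83\right) = \left(-30\right) \left(-83\right) = 2490$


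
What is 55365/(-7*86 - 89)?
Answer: -55365/691 ≈ -80.123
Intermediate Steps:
55365/(-7*86 - 89) = 55365/(-602 - 89) = 55365/(-691) = 55365*(-1/691) = -55365/691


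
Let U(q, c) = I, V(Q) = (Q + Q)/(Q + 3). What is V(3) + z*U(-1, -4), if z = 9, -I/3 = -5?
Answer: 136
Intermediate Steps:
I = 15 (I = -3*(-5) = 15)
V(Q) = 2*Q/(3 + Q) (V(Q) = (2*Q)/(3 + Q) = 2*Q/(3 + Q))
U(q, c) = 15
V(3) + z*U(-1, -4) = 2*3/(3 + 3) + 9*15 = 2*3/6 + 135 = 2*3*(⅙) + 135 = 1 + 135 = 136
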